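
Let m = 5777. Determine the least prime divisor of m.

5777 is odd.
Digit sum 26, not divisible by 3.
Ends in 7: not divisible by 5.
7: 5777 = 7·825 + 2
11: 5777 = 11·525 + 2
13: 5777 = 13·444 + 5
17: 5777 = 17·339 + 14
19: 5777 = 19·304 + 1
23: 5777 = 23·251 + 4
29: 5777 = 29·199 + 6
31: 5777 = 31·186 + 11
37: 5777 = 37·156 + 5
41: 5777 = 41·140 + 37
43: 5777 = 43·134 + 15
47: 5777 = 47·122 + 43
53: 5777 = 53·109

53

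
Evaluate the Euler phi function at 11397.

7280

Factor: 11397 = 3 · 29 · 131.
φ(11397) = (3−1) · (29−1) · (131−1) = 2 · 28 · 130 = 7280.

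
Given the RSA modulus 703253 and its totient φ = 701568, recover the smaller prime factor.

φ(n) = (p−1)(q−1) = n − (p+q) + 1, so p + q = 703253 − 701568 + 1 = 1686.
p and q are the roots of t² − 1686t + 703253 = 0.
Discriminant: 1686² − 4·703253 = 2842596 − 2813012 = 29584; √29584 = 172.
q = (1686 − 172)/2 = 757, p = (1686 + 172)/2 = 929.
Check: 757 · 929 = 703253.

757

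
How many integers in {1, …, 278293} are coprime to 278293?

Factor: 278293 = 19 · 97 · 151.
φ(278293) = (19−1) · (97−1) · (151−1) = 18 · 96 · 150 = 259200.

259200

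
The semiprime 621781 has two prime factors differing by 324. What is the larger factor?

Since p = q + 324, we have 621781 = q(q + 324), so q² + 324q − 621781 = 0.
Discriminant: 324² + 4·621781 = 104976 + 2487124 = 2592100; √2592100 = 1610.
q = (−324 + 1610)/2 = 643, and p = q + 324 = 967.
Check: 643 · 967 = 621781.

967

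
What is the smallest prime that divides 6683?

6683 is odd.
Digit sum 23, not divisible by 3.
Ends in 3: not divisible by 5.
7: 6683 = 7·954 + 5
11: 6683 = 11·607 + 6
13: 6683 = 13·514 + 1
17: 6683 = 17·393 + 2
19: 6683 = 19·351 + 14
23: 6683 = 23·290 + 13
29: 6683 = 29·230 + 13
31: 6683 = 31·215 + 18
37: 6683 = 37·180 + 23
41: 6683 = 41·163

41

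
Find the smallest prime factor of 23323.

23323 is odd.
Digit sum 13, not divisible by 3.
Ends in 3: not divisible by 5.
7: 23323 = 7·3331 + 6
11: 23323 = 11·2120 + 3
13: 23323 = 13·1794 + 1
17: 23323 = 17·1371 + 16
19: 23323 = 19·1227 + 10
23: 23323 = 23·1014 + 1
29: 23323 = 29·804 + 7
31: 23323 = 31·752 + 11
37: 23323 = 37·630 + 13
41: 23323 = 41·568 + 35
43: 23323 = 43·542 + 17
47: 23323 = 47·496 + 11
53: 23323 = 53·440 + 3
59: 23323 = 59·395 + 18
61: 23323 = 61·382 + 21
67: 23323 = 67·348 + 7
71: 23323 = 71·328 + 35
73: 23323 = 73·319 + 36
79: 23323 = 79·295 + 18
83: 23323 = 83·281

83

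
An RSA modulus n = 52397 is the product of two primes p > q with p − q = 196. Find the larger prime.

Since p = q + 196, we have 52397 = q(q + 196), so q² + 196q − 52397 = 0.
Discriminant: 196² + 4·52397 = 38416 + 209588 = 248004; √248004 = 498.
q = (−196 + 498)/2 = 151, and p = q + 196 = 347.
Check: 151 · 347 = 52397.

347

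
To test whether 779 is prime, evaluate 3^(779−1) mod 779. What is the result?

3^1 ≡ 3 (mod 779)
3^2 ≡ 3^2 = 9 ≡ 9 (mod 779)
3^4 ≡ 9^2 = 81 ≡ 81 (mod 779)
3^8 ≡ 81^2 = 6561 ≡ 329 (mod 779)
3^16 ≡ 329^2 = 108241 ≡ 739 (mod 779)
3^32 ≡ 739^2 = 546121 ≡ 42 (mod 779)
3^64 ≡ 42^2 = 1764 ≡ 206 (mod 779)
3^128 ≡ 206^2 = 42436 ≡ 370 (mod 779)
3^256 ≡ 370^2 = 136900 ≡ 575 (mod 779)
3^512 ≡ 575^2 = 330625 ≡ 329 (mod 779)
778 = 512 + 256 + 8 + 2 in binary powers of 2.
So 3^778 ≡ 329 · 575 · 329 · 9 ≡ 214 (mod 779).
Since 214 ≠ 1, base 3 is a Fermat witness: 779 is composite.

214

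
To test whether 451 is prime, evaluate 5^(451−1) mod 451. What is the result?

5^1 ≡ 5 (mod 451)
5^2 ≡ 5^2 = 25 ≡ 25 (mod 451)
5^4 ≡ 25^2 = 625 ≡ 174 (mod 451)
5^8 ≡ 174^2 = 30276 ≡ 59 (mod 451)
5^16 ≡ 59^2 = 3481 ≡ 324 (mod 451)
5^32 ≡ 324^2 = 104976 ≡ 344 (mod 451)
5^64 ≡ 344^2 = 118336 ≡ 174 (mod 451)
5^128 ≡ 174^2 = 30276 ≡ 59 (mod 451)
5^256 ≡ 59^2 = 3481 ≡ 324 (mod 451)
450 = 256 + 128 + 64 + 2 in binary powers of 2.
So 5^450 ≡ 324 · 59 · 174 · 25 ≡ 122 (mod 451).
Since 122 ≠ 1, base 5 is a Fermat witness: 451 is composite.

122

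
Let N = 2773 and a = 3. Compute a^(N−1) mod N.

1140

3^1 ≡ 3 (mod 2773)
3^2 ≡ 3^2 = 9 ≡ 9 (mod 2773)
3^4 ≡ 9^2 = 81 ≡ 81 (mod 2773)
3^8 ≡ 81^2 = 6561 ≡ 1015 (mod 2773)
3^16 ≡ 1015^2 = 1030225 ≡ 1442 (mod 2773)
3^32 ≡ 1442^2 = 2079364 ≡ 2387 (mod 2773)
3^64 ≡ 2387^2 = 5697769 ≡ 2027 (mod 2773)
3^128 ≡ 2027^2 = 4108729 ≡ 1916 (mod 2773)
3^256 ≡ 1916^2 = 3671056 ≡ 2377 (mod 2773)
3^512 ≡ 2377^2 = 5650129 ≡ 1528 (mod 2773)
3^1024 ≡ 1528^2 = 2334784 ≡ 2691 (mod 2773)
3^2048 ≡ 2691^2 = 7241481 ≡ 1178 (mod 2773)
2772 = 2048 + 512 + 128 + 64 + 16 + 4 in binary powers of 2.
So 3^2772 ≡ 1178 · 1528 · 1916 · 2027 · 1442 · 81 ≡ 1140 (mod 2773).
Since 1140 ≠ 1, base 3 is a Fermat witness: 2773 is composite.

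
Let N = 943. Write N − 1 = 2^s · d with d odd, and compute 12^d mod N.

943 − 1 = 942 = 2^1 · 471, so d = 471.
12^1 ≡ 12 (mod 943)
12^2 ≡ 12^2 = 144 ≡ 144 (mod 943)
12^4 ≡ 144^2 = 20736 ≡ 933 (mod 943)
12^8 ≡ 933^2 = 870489 ≡ 100 (mod 943)
12^16 ≡ 100^2 = 10000 ≡ 570 (mod 943)
12^32 ≡ 570^2 = 324900 ≡ 508 (mod 943)
12^64 ≡ 508^2 = 258064 ≡ 625 (mod 943)
12^128 ≡ 625^2 = 390625 ≡ 223 (mod 943)
12^256 ≡ 223^2 = 49729 ≡ 693 (mod 943)
471 = 256 + 128 + 64 + 16 + 4 + 2 + 1 in binary powers of 2.
So 12^471 ≡ 693 · 223 · 625 · 570 · 933 · 144 · 12 ≡ 671 (mod 943).
Squaring chain: 671; never reaches −1, so base 12 is a Miller–Rabin witness that 943 is composite.

671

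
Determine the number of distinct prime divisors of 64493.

64493 = 11^2 · 533
533 = 13 · 41
64493 = 11^2 · 13 · 41, which has 3 distinct prime factors.

3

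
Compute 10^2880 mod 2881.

1215

10^1 ≡ 10 (mod 2881)
10^2 ≡ 10^2 = 100 ≡ 100 (mod 2881)
10^4 ≡ 100^2 = 10000 ≡ 1357 (mod 2881)
10^8 ≡ 1357^2 = 1841449 ≡ 490 (mod 2881)
10^16 ≡ 490^2 = 240100 ≡ 977 (mod 2881)
10^32 ≡ 977^2 = 954529 ≡ 918 (mod 2881)
10^64 ≡ 918^2 = 842724 ≡ 1472 (mod 2881)
10^128 ≡ 1472^2 = 2166784 ≡ 272 (mod 2881)
10^256 ≡ 272^2 = 73984 ≡ 1959 (mod 2881)
10^512 ≡ 1959^2 = 3837681 ≡ 189 (mod 2881)
10^1024 ≡ 189^2 = 35721 ≡ 1149 (mod 2881)
10^2048 ≡ 1149^2 = 1320201 ≡ 703 (mod 2881)
2880 = 2048 + 512 + 256 + 64 in binary powers of 2.
So 10^2880 ≡ 703 · 189 · 1959 · 1472 ≡ 1215 (mod 2881).
Since 1215 ≠ 1, base 10 is a Fermat witness: 2881 is composite.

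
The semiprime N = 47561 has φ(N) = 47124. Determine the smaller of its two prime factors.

φ(n) = (p−1)(q−1) = n − (p+q) + 1, so p + q = 47561 − 47124 + 1 = 438.
p and q are the roots of t² − 438t + 47561 = 0.
Discriminant: 438² − 4·47561 = 191844 − 190244 = 1600; √1600 = 40.
q = (438 − 40)/2 = 199, p = (438 + 40)/2 = 239.
Check: 199 · 239 = 47561.

199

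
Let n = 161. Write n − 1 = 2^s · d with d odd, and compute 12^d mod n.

87

161 − 1 = 160 = 2^5 · 5, so d = 5.
12^1 ≡ 12 (mod 161)
12^2 ≡ 12^2 = 144 ≡ 144 (mod 161)
12^4 ≡ 144^2 = 20736 ≡ 128 (mod 161)
5 = 4 + 1 in binary powers of 2.
So 12^5 ≡ 128 · 12 ≡ 87 (mod 161).
Squaring chain: 87 → 2 → 4 → 16 → 95; never reaches −1, so base 12 is a Miller–Rabin witness that 161 is composite.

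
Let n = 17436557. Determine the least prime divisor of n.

17436557 is odd.
Digit sum 38, not divisible by 3.
Ends in 7: not divisible by 5.
7: 17436557 = 7·2490936 + 5
11: 17436557 = 11·1585141 + 6
13: 17436557 = 13·1341273 + 8
17: 17436557 = 17·1025679 + 14
19: 17436557 = 19·917713 + 10
23: 17436557 = 23·758111 + 4
29: 17436557 = 29·601260 + 17
31: 17436557 = 31·562469 + 18
37: 17436557 = 37·471258 + 11
41: 17436557 = 41·425281 + 36
43: 17436557 = 43·405501 + 14
47: 17436557 = 47·370990 + 27
53: 17436557 = 53·328991 + 34
59: 17436557 = 59·295534 + 51
61: 17436557 = 61·285845 + 12
67: 17436557 = 67·260247 + 8
71: 17436557 = 71·245585 + 22
73: 17436557 = 73·238856 + 69
79: 17436557 = 79·220715 + 72
83: 17436557 = 83·210079

83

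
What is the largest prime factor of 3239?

3239 = 41 · 79
79 is prime.
So 3239 = 41 · 79; the largest prime factor is 79.

79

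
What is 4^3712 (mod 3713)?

4^1 ≡ 4 (mod 3713)
4^2 ≡ 4^2 = 16 ≡ 16 (mod 3713)
4^4 ≡ 16^2 = 256 ≡ 256 (mod 3713)
4^8 ≡ 256^2 = 65536 ≡ 2415 (mod 3713)
4^16 ≡ 2415^2 = 5832225 ≡ 2815 (mod 3713)
4^32 ≡ 2815^2 = 7924225 ≡ 683 (mod 3713)
4^64 ≡ 683^2 = 466489 ≡ 2364 (mod 3713)
4^128 ≡ 2364^2 = 5588496 ≡ 431 (mod 3713)
4^256 ≡ 431^2 = 185761 ≡ 111 (mod 3713)
4^512 ≡ 111^2 = 12321 ≡ 1182 (mod 3713)
4^1024 ≡ 1182^2 = 1397124 ≡ 1036 (mod 3713)
4^2048 ≡ 1036^2 = 1073296 ≡ 239 (mod 3713)
3712 = 2048 + 1024 + 512 + 128 in binary powers of 2.
So 4^3712 ≡ 239 · 1036 · 1182 · 431 ≡ 3033 (mod 3713).
Since 3033 ≠ 1, base 4 is a Fermat witness: 3713 is composite.

3033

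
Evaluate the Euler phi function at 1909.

1804

Factor: 1909 = 23 · 83.
φ(1909) = (23−1) · (83−1) = 22 · 82 = 1804.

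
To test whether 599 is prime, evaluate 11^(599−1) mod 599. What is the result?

1

11^1 ≡ 11 (mod 599)
11^2 ≡ 11^2 = 121 ≡ 121 (mod 599)
11^4 ≡ 121^2 = 14641 ≡ 265 (mod 599)
11^8 ≡ 265^2 = 70225 ≡ 142 (mod 599)
11^16 ≡ 142^2 = 20164 ≡ 397 (mod 599)
11^32 ≡ 397^2 = 157609 ≡ 72 (mod 599)
11^64 ≡ 72^2 = 5184 ≡ 392 (mod 599)
11^128 ≡ 392^2 = 153664 ≡ 320 (mod 599)
11^256 ≡ 320^2 = 102400 ≡ 570 (mod 599)
11^512 ≡ 570^2 = 324900 ≡ 242 (mod 599)
598 = 512 + 64 + 16 + 4 + 2 in binary powers of 2.
So 11^598 ≡ 242 · 392 · 397 · 265 · 121 ≡ 1 (mod 599).
Since the result is 1, base 11 gives no evidence that 599 is composite.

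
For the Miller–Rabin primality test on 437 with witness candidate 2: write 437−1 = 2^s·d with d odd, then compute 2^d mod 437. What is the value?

437 − 1 = 436 = 2^2 · 109, so d = 109.
2^1 ≡ 2 (mod 437)
2^2 ≡ 2^2 = 4 ≡ 4 (mod 437)
2^4 ≡ 4^2 = 16 ≡ 16 (mod 437)
2^8 ≡ 16^2 = 256 ≡ 256 (mod 437)
2^16 ≡ 256^2 = 65536 ≡ 423 (mod 437)
2^32 ≡ 423^2 = 178929 ≡ 196 (mod 437)
2^64 ≡ 196^2 = 38416 ≡ 397 (mod 437)
109 = 64 + 32 + 8 + 4 + 1 in binary powers of 2.
So 2^109 ≡ 397 · 196 · 256 · 16 · 2 ≡ 173 (mod 437).
Squaring chain: 173 → 213; never reaches −1, so base 2 is a Miller–Rabin witness that 437 is composite.

173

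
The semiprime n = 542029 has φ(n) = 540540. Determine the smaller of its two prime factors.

631

φ(n) = (p−1)(q−1) = n − (p+q) + 1, so p + q = 542029 − 540540 + 1 = 1490.
p and q are the roots of t² − 1490t + 542029 = 0.
Discriminant: 1490² − 4·542029 = 2220100 − 2168116 = 51984; √51984 = 228.
q = (1490 − 228)/2 = 631, p = (1490 + 228)/2 = 859.
Check: 631 · 859 = 542029.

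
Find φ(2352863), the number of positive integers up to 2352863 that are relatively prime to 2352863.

2294784

Factor: 2352863 = 73 · 167 · 193.
φ(2352863) = (73−1) · (167−1) · (193−1) = 72 · 166 · 192 = 2294784.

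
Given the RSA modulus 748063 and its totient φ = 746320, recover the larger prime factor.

983

φ(n) = (p−1)(q−1) = n − (p+q) + 1, so p + q = 748063 − 746320 + 1 = 1744.
p and q are the roots of t² − 1744t + 748063 = 0.
Discriminant: 1744² − 4·748063 = 3041536 − 2992252 = 49284; √49284 = 222.
q = (1744 − 222)/2 = 761, p = (1744 + 222)/2 = 983.
Check: 761 · 983 = 748063.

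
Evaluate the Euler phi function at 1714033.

1668864

Factor: 1714033 = 83 · 107 · 193.
φ(1714033) = (83−1) · (107−1) · (193−1) = 82 · 106 · 192 = 1668864.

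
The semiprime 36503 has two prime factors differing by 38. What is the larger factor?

Since p = q + 38, we have 36503 = q(q + 38), so q² + 38q − 36503 = 0.
Discriminant: 38² + 4·36503 = 1444 + 146012 = 147456; √147456 = 384.
q = (−38 + 384)/2 = 173, and p = q + 38 = 211.
Check: 173 · 211 = 36503.

211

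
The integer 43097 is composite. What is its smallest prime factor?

71

43097 is odd.
Digit sum 23, not divisible by 3.
Ends in 7: not divisible by 5.
7: 43097 = 7·6156 + 5
11: 43097 = 11·3917 + 10
13: 43097 = 13·3315 + 2
17: 43097 = 17·2535 + 2
19: 43097 = 19·2268 + 5
23: 43097 = 23·1873 + 18
29: 43097 = 29·1486 + 3
31: 43097 = 31·1390 + 7
37: 43097 = 37·1164 + 29
41: 43097 = 41·1051 + 6
43: 43097 = 43·1002 + 11
47: 43097 = 47·916 + 45
53: 43097 = 53·813 + 8
59: 43097 = 59·730 + 27
61: 43097 = 61·706 + 31
67: 43097 = 67·643 + 16
71: 43097 = 71·607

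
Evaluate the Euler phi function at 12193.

Factor: 12193 = 89 · 137.
φ(12193) = (89−1) · (137−1) = 88 · 136 = 11968.

11968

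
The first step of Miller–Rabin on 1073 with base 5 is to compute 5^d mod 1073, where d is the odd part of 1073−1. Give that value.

1073 − 1 = 1072 = 2^4 · 67, so d = 67.
5^1 ≡ 5 (mod 1073)
5^2 ≡ 5^2 = 25 ≡ 25 (mod 1073)
5^4 ≡ 25^2 = 625 ≡ 625 (mod 1073)
5^8 ≡ 625^2 = 390625 ≡ 53 (mod 1073)
5^16 ≡ 53^2 = 2809 ≡ 663 (mod 1073)
5^32 ≡ 663^2 = 439569 ≡ 712 (mod 1073)
5^64 ≡ 712^2 = 506944 ≡ 488 (mod 1073)
67 = 64 + 2 + 1 in binary powers of 2.
So 5^67 ≡ 488 · 25 · 5 ≡ 912 (mod 1073).
Squaring chain: 912 → 169 → 663 → 712; never reaches −1, so base 5 is a Miller–Rabin witness that 1073 is composite.

912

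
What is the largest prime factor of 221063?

97

221063 = 43 · 5141
5141 = 53 · 97
97 is prime.
So 221063 = 43 · 53 · 97; the largest prime factor is 97.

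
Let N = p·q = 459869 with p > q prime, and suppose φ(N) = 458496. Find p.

797

φ(n) = (p−1)(q−1) = n − (p+q) + 1, so p + q = 459869 − 458496 + 1 = 1374.
p and q are the roots of t² − 1374t + 459869 = 0.
Discriminant: 1374² − 4·459869 = 1887876 − 1839476 = 48400; √48400 = 220.
q = (1374 − 220)/2 = 577, p = (1374 + 220)/2 = 797.
Check: 577 · 797 = 459869.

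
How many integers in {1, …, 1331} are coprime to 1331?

Factor: 1331 = 11^3.
φ(1331) = 11^2·(11−1) = 1210.

1210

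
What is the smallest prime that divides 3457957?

31

3457957 is odd.
Digit sum 40, not divisible by 3.
Ends in 7: not divisible by 5.
7: 3457957 = 7·493993 + 6
11: 3457957 = 11·314359 + 8
13: 3457957 = 13·265996 + 9
17: 3457957 = 17·203409 + 4
19: 3457957 = 19·181997 + 14
23: 3457957 = 23·150345 + 22
29: 3457957 = 29·119239 + 26
31: 3457957 = 31·111547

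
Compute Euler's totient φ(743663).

712800

Factor: 743663 = 37 · 101 · 199.
φ(743663) = (37−1) · (101−1) · (199−1) = 36 · 100 · 198 = 712800.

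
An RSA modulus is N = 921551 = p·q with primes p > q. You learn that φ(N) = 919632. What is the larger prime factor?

967

φ(n) = (p−1)(q−1) = n − (p+q) + 1, so p + q = 921551 − 919632 + 1 = 1920.
p and q are the roots of t² − 1920t + 921551 = 0.
Discriminant: 1920² − 4·921551 = 3686400 − 3686204 = 196; √196 = 14.
q = (1920 − 14)/2 = 953, p = (1920 + 14)/2 = 967.
Check: 953 · 967 = 921551.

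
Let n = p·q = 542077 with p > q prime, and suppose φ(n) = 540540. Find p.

991

φ(n) = (p−1)(q−1) = n − (p+q) + 1, so p + q = 542077 − 540540 + 1 = 1538.
p and q are the roots of t² − 1538t + 542077 = 0.
Discriminant: 1538² − 4·542077 = 2365444 − 2168308 = 197136; √197136 = 444.
q = (1538 − 444)/2 = 547, p = (1538 + 444)/2 = 991.
Check: 547 · 991 = 542077.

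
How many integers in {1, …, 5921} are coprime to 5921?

Factor: 5921 = 31 · 191.
φ(5921) = (31−1) · (191−1) = 30 · 190 = 5700.

5700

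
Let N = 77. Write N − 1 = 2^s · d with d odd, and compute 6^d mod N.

77 − 1 = 76 = 2^2 · 19, so d = 19.
6^1 ≡ 6 (mod 77)
6^2 ≡ 6^2 = 36 ≡ 36 (mod 77)
6^4 ≡ 36^2 = 1296 ≡ 64 (mod 77)
6^8 ≡ 64^2 = 4096 ≡ 15 (mod 77)
6^16 ≡ 15^2 = 225 ≡ 71 (mod 77)
19 = 16 + 2 + 1 in binary powers of 2.
So 6^19 ≡ 71 · 36 · 6 ≡ 13 (mod 77).
Squaring chain: 13 → 15; never reaches −1, so base 6 is a Miller–Rabin witness that 77 is composite.

13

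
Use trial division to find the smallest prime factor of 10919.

61

10919 is odd.
Digit sum 20, not divisible by 3.
Ends in 9: not divisible by 5.
7: 10919 = 7·1559 + 6
11: 10919 = 11·992 + 7
13: 10919 = 13·839 + 12
17: 10919 = 17·642 + 5
19: 10919 = 19·574 + 13
23: 10919 = 23·474 + 17
29: 10919 = 29·376 + 15
31: 10919 = 31·352 + 7
37: 10919 = 37·295 + 4
41: 10919 = 41·266 + 13
43: 10919 = 43·253 + 40
47: 10919 = 47·232 + 15
53: 10919 = 53·206 + 1
59: 10919 = 59·185 + 4
61: 10919 = 61·179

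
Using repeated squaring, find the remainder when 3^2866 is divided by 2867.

1095

3^1 ≡ 3 (mod 2867)
3^2 ≡ 3^2 = 9 ≡ 9 (mod 2867)
3^4 ≡ 9^2 = 81 ≡ 81 (mod 2867)
3^8 ≡ 81^2 = 6561 ≡ 827 (mod 2867)
3^16 ≡ 827^2 = 683929 ≡ 1583 (mod 2867)
3^32 ≡ 1583^2 = 2505889 ≡ 131 (mod 2867)
3^64 ≡ 131^2 = 17161 ≡ 2826 (mod 2867)
3^128 ≡ 2826^2 = 7986276 ≡ 1681 (mod 2867)
3^256 ≡ 1681^2 = 2825761 ≡ 1766 (mod 2867)
3^512 ≡ 1766^2 = 3118756 ≡ 2327 (mod 2867)
3^1024 ≡ 2327^2 = 5414929 ≡ 2033 (mod 2867)
3^2048 ≡ 2033^2 = 4133089 ≡ 1742 (mod 2867)
2866 = 2048 + 512 + 256 + 32 + 16 + 2 in binary powers of 2.
So 3^2866 ≡ 1742 · 2327 · 1766 · 131 · 1583 · 9 ≡ 1095 (mod 2867).
Since 1095 ≠ 1, base 3 is a Fermat witness: 2867 is composite.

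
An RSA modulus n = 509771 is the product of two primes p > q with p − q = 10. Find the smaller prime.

709

Since p = q + 10, we have 509771 = q(q + 10), so q² + 10q − 509771 = 0.
Discriminant: 10² + 4·509771 = 100 + 2039084 = 2039184; √2039184 = 1428.
q = (−10 + 1428)/2 = 709, and p = q + 10 = 719.
Check: 709 · 719 = 509771.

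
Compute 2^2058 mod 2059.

2^1 ≡ 2 (mod 2059)
2^2 ≡ 2^2 = 4 ≡ 4 (mod 2059)
2^4 ≡ 4^2 = 16 ≡ 16 (mod 2059)
2^8 ≡ 16^2 = 256 ≡ 256 (mod 2059)
2^16 ≡ 256^2 = 65536 ≡ 1707 (mod 2059)
2^32 ≡ 1707^2 = 2913849 ≡ 364 (mod 2059)
2^64 ≡ 364^2 = 132496 ≡ 720 (mod 2059)
2^128 ≡ 720^2 = 518400 ≡ 1591 (mod 2059)
2^256 ≡ 1591^2 = 2531281 ≡ 770 (mod 2059)
2^512 ≡ 770^2 = 592900 ≡ 1967 (mod 2059)
2^1024 ≡ 1967^2 = 3869089 ≡ 228 (mod 2059)
2^2048 ≡ 228^2 = 51984 ≡ 509 (mod 2059)
2058 = 2048 + 8 + 2 in binary powers of 2.
So 2^2058 ≡ 509 · 256 · 4 ≡ 289 (mod 2059).
Since 289 ≠ 1, base 2 is a Fermat witness: 2059 is composite.

289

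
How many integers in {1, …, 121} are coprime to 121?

Factor: 121 = 11^2.
φ(121) = 11^1·(11−1) = 110.

110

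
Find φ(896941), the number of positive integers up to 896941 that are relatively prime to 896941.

Factor: 896941 = 29 · 157 · 197.
φ(896941) = (29−1) · (157−1) · (197−1) = 28 · 156 · 196 = 856128.

856128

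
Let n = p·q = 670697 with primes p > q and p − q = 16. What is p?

827

Since p = q + 16, we have 670697 = q(q + 16), so q² + 16q − 670697 = 0.
Discriminant: 16² + 4·670697 = 256 + 2682788 = 2683044; √2683044 = 1638.
q = (−16 + 1638)/2 = 811, and p = q + 16 = 827.
Check: 811 · 827 = 670697.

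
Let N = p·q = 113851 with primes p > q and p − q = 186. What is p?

443

Since p = q + 186, we have 113851 = q(q + 186), so q² + 186q − 113851 = 0.
Discriminant: 186² + 4·113851 = 34596 + 455404 = 490000; √490000 = 700.
q = (−186 + 700)/2 = 257, and p = q + 186 = 443.
Check: 257 · 443 = 113851.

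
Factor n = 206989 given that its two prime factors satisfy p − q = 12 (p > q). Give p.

461

Since p = q + 12, we have 206989 = q(q + 12), so q² + 12q − 206989 = 0.
Discriminant: 12² + 4·206989 = 144 + 827956 = 828100; √828100 = 910.
q = (−12 + 910)/2 = 449, and p = q + 12 = 461.
Check: 449 · 461 = 206989.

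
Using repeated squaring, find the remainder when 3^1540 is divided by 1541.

3^1 ≡ 3 (mod 1541)
3^2 ≡ 3^2 = 9 ≡ 9 (mod 1541)
3^4 ≡ 9^2 = 81 ≡ 81 (mod 1541)
3^8 ≡ 81^2 = 6561 ≡ 397 (mod 1541)
3^16 ≡ 397^2 = 157609 ≡ 427 (mod 1541)
3^32 ≡ 427^2 = 182329 ≡ 491 (mod 1541)
3^64 ≡ 491^2 = 241081 ≡ 685 (mod 1541)
3^128 ≡ 685^2 = 469225 ≡ 761 (mod 1541)
3^256 ≡ 761^2 = 579121 ≡ 1246 (mod 1541)
3^512 ≡ 1246^2 = 1552516 ≡ 729 (mod 1541)
3^1024 ≡ 729^2 = 531441 ≡ 1337 (mod 1541)
1540 = 1024 + 512 + 4 in binary powers of 2.
So 3^1540 ≡ 1337 · 729 · 81 ≡ 1 (mod 1541).
Since the result is 1, base 3 gives no evidence that 1541 is composite.

1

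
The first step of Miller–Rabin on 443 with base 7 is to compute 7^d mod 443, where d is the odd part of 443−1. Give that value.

443 − 1 = 442 = 2^1 · 221, so d = 221.
7^1 ≡ 7 (mod 443)
7^2 ≡ 7^2 = 49 ≡ 49 (mod 443)
7^4 ≡ 49^2 = 2401 ≡ 186 (mod 443)
7^8 ≡ 186^2 = 34596 ≡ 42 (mod 443)
7^16 ≡ 42^2 = 1764 ≡ 435 (mod 443)
7^32 ≡ 435^2 = 189225 ≡ 64 (mod 443)
7^64 ≡ 64^2 = 4096 ≡ 109 (mod 443)
7^128 ≡ 109^2 = 11881 ≡ 363 (mod 443)
221 = 128 + 64 + 16 + 8 + 4 + 1 in binary powers of 2.
So 7^221 ≡ 363 · 109 · 435 · 42 · 186 · 7 ≡ 442 (mod 443).
Since 7^d ≡ 442 (mod 443), base 7 does not prove 443 composite.

442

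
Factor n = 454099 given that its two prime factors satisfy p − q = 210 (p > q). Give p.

787

Since p = q + 210, we have 454099 = q(q + 210), so q² + 210q − 454099 = 0.
Discriminant: 210² + 4·454099 = 44100 + 1816396 = 1860496; √1860496 = 1364.
q = (−210 + 1364)/2 = 577, and p = q + 210 = 787.
Check: 577 · 787 = 454099.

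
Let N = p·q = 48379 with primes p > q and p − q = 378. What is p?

Since p = q + 378, we have 48379 = q(q + 378), so q² + 378q − 48379 = 0.
Discriminant: 378² + 4·48379 = 142884 + 193516 = 336400; √336400 = 580.
q = (−378 + 580)/2 = 101, and p = q + 378 = 479.
Check: 101 · 479 = 48379.

479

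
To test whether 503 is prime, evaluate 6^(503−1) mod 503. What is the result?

6^1 ≡ 6 (mod 503)
6^2 ≡ 6^2 = 36 ≡ 36 (mod 503)
6^4 ≡ 36^2 = 1296 ≡ 290 (mod 503)
6^8 ≡ 290^2 = 84100 ≡ 99 (mod 503)
6^16 ≡ 99^2 = 9801 ≡ 244 (mod 503)
6^32 ≡ 244^2 = 59536 ≡ 182 (mod 503)
6^64 ≡ 182^2 = 33124 ≡ 429 (mod 503)
6^128 ≡ 429^2 = 184041 ≡ 446 (mod 503)
6^256 ≡ 446^2 = 198916 ≡ 231 (mod 503)
502 = 256 + 128 + 64 + 32 + 16 + 4 + 2 in binary powers of 2.
So 6^502 ≡ 231 · 446 · 429 · 182 · 244 · 290 · 36 ≡ 1 (mod 503).
Since the result is 1, base 6 gives no evidence that 503 is composite.

1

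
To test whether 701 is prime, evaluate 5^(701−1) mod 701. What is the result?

5^1 ≡ 5 (mod 701)
5^2 ≡ 5^2 = 25 ≡ 25 (mod 701)
5^4 ≡ 25^2 = 625 ≡ 625 (mod 701)
5^8 ≡ 625^2 = 390625 ≡ 168 (mod 701)
5^16 ≡ 168^2 = 28224 ≡ 184 (mod 701)
5^32 ≡ 184^2 = 33856 ≡ 208 (mod 701)
5^64 ≡ 208^2 = 43264 ≡ 503 (mod 701)
5^128 ≡ 503^2 = 253009 ≡ 649 (mod 701)
5^256 ≡ 649^2 = 421201 ≡ 601 (mod 701)
5^512 ≡ 601^2 = 361201 ≡ 186 (mod 701)
700 = 512 + 128 + 32 + 16 + 8 + 4 in binary powers of 2.
So 5^700 ≡ 186 · 649 · 208 · 184 · 168 · 625 ≡ 1 (mod 701).
Since the result is 1, base 5 gives no evidence that 701 is composite.

1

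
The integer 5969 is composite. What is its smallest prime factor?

5969 is odd.
Digit sum 29, not divisible by 3.
Ends in 9: not divisible by 5.
7: 5969 = 7·852 + 5
11: 5969 = 11·542 + 7
13: 5969 = 13·459 + 2
17: 5969 = 17·351 + 2
19: 5969 = 19·314 + 3
23: 5969 = 23·259 + 12
29: 5969 = 29·205 + 24
31: 5969 = 31·192 + 17
37: 5969 = 37·161 + 12
41: 5969 = 41·145 + 24
43: 5969 = 43·138 + 35
47: 5969 = 47·127

47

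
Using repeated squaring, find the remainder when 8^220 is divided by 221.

118

8^1 ≡ 8 (mod 221)
8^2 ≡ 8^2 = 64 ≡ 64 (mod 221)
8^4 ≡ 64^2 = 4096 ≡ 118 (mod 221)
8^8 ≡ 118^2 = 13924 ≡ 1 (mod 221)
8^16 ≡ 1^2 = 1 ≡ 1 (mod 221)
8^32 ≡ 1^2 = 1 ≡ 1 (mod 221)
8^64 ≡ 1^2 = 1 ≡ 1 (mod 221)
8^128 ≡ 1^2 = 1 ≡ 1 (mod 221)
220 = 128 + 64 + 16 + 8 + 4 in binary powers of 2.
So 8^220 ≡ 1 · 1 · 1 · 1 · 118 ≡ 118 (mod 221).
Since 118 ≠ 1, base 8 is a Fermat witness: 221 is composite.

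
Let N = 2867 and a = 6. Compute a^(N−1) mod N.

6^1 ≡ 6 (mod 2867)
6^2 ≡ 6^2 = 36 ≡ 36 (mod 2867)
6^4 ≡ 36^2 = 1296 ≡ 1296 (mod 2867)
6^8 ≡ 1296^2 = 1679616 ≡ 2421 (mod 2867)
6^16 ≡ 2421^2 = 5861241 ≡ 1093 (mod 2867)
6^32 ≡ 1093^2 = 1194649 ≡ 1977 (mod 2867)
6^64 ≡ 1977^2 = 3908529 ≡ 808 (mod 2867)
6^128 ≡ 808^2 = 652864 ≡ 2055 (mod 2867)
6^256 ≡ 2055^2 = 4223025 ≡ 2801 (mod 2867)
6^512 ≡ 2801^2 = 7845601 ≡ 1489 (mod 2867)
6^1024 ≡ 1489^2 = 2217121 ≡ 930 (mod 2867)
6^2048 ≡ 930^2 = 864900 ≡ 1933 (mod 2867)
2866 = 2048 + 512 + 256 + 32 + 16 + 2 in binary powers of 2.
So 6^2866 ≡ 1933 · 1489 · 2801 · 1977 · 1093 · 36 ≡ 1896 (mod 2867).
Since 1896 ≠ 1, base 6 is a Fermat witness: 2867 is composite.

1896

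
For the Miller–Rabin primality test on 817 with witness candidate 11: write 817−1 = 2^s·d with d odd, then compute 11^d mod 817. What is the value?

817 − 1 = 816 = 2^4 · 51, so d = 51.
11^1 ≡ 11 (mod 817)
11^2 ≡ 11^2 = 121 ≡ 121 (mod 817)
11^4 ≡ 121^2 = 14641 ≡ 752 (mod 817)
11^8 ≡ 752^2 = 565504 ≡ 140 (mod 817)
11^16 ≡ 140^2 = 19600 ≡ 809 (mod 817)
11^32 ≡ 809^2 = 654481 ≡ 64 (mod 817)
51 = 32 + 16 + 2 + 1 in binary powers of 2.
So 11^51 ≡ 64 · 809 · 121 · 11 ≡ 723 (mod 817).
Squaring chain: 723 → 666 → 742 → 723; never reaches −1, so base 11 is a Miller–Rabin witness that 817 is composite.

723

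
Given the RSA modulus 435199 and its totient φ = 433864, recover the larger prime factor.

773

φ(n) = (p−1)(q−1) = n − (p+q) + 1, so p + q = 435199 − 433864 + 1 = 1336.
p and q are the roots of t² − 1336t + 435199 = 0.
Discriminant: 1336² − 4·435199 = 1784896 − 1740796 = 44100; √44100 = 210.
q = (1336 − 210)/2 = 563, p = (1336 + 210)/2 = 773.
Check: 563 · 773 = 435199.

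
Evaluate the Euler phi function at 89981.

Factor: 89981 = 17 · 67 · 79.
φ(89981) = (17−1) · (67−1) · (79−1) = 16 · 66 · 78 = 82368.

82368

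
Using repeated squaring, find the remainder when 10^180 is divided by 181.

1

10^1 ≡ 10 (mod 181)
10^2 ≡ 10^2 = 100 ≡ 100 (mod 181)
10^4 ≡ 100^2 = 10000 ≡ 45 (mod 181)
10^8 ≡ 45^2 = 2025 ≡ 34 (mod 181)
10^16 ≡ 34^2 = 1156 ≡ 70 (mod 181)
10^32 ≡ 70^2 = 4900 ≡ 13 (mod 181)
10^64 ≡ 13^2 = 169 ≡ 169 (mod 181)
10^128 ≡ 169^2 = 28561 ≡ 144 (mod 181)
180 = 128 + 32 + 16 + 4 in binary powers of 2.
So 10^180 ≡ 144 · 13 · 70 · 45 ≡ 1 (mod 181).
Since the result is 1, base 10 gives no evidence that 181 is composite.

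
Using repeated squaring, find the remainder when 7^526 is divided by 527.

348

7^1 ≡ 7 (mod 527)
7^2 ≡ 7^2 = 49 ≡ 49 (mod 527)
7^4 ≡ 49^2 = 2401 ≡ 293 (mod 527)
7^8 ≡ 293^2 = 85849 ≡ 475 (mod 527)
7^16 ≡ 475^2 = 225625 ≡ 69 (mod 527)
7^32 ≡ 69^2 = 4761 ≡ 18 (mod 527)
7^64 ≡ 18^2 = 324 ≡ 324 (mod 527)
7^128 ≡ 324^2 = 104976 ≡ 103 (mod 527)
7^256 ≡ 103^2 = 10609 ≡ 69 (mod 527)
7^512 ≡ 69^2 = 4761 ≡ 18 (mod 527)
526 = 512 + 8 + 4 + 2 in binary powers of 2.
So 7^526 ≡ 18 · 475 · 293 · 49 ≡ 348 (mod 527).
Since 348 ≠ 1, base 7 is a Fermat witness: 527 is composite.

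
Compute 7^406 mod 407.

81

7^1 ≡ 7 (mod 407)
7^2 ≡ 7^2 = 49 ≡ 49 (mod 407)
7^4 ≡ 49^2 = 2401 ≡ 366 (mod 407)
7^8 ≡ 366^2 = 133956 ≡ 53 (mod 407)
7^16 ≡ 53^2 = 2809 ≡ 367 (mod 407)
7^32 ≡ 367^2 = 134689 ≡ 379 (mod 407)
7^64 ≡ 379^2 = 143641 ≡ 377 (mod 407)
7^128 ≡ 377^2 = 142129 ≡ 86 (mod 407)
7^256 ≡ 86^2 = 7396 ≡ 70 (mod 407)
406 = 256 + 128 + 16 + 4 + 2 in binary powers of 2.
So 7^406 ≡ 70 · 86 · 367 · 366 · 49 ≡ 81 (mod 407).
Since 81 ≠ 1, base 7 is a Fermat witness: 407 is composite.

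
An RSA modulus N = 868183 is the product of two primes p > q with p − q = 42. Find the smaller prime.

Since p = q + 42, we have 868183 = q(q + 42), so q² + 42q − 868183 = 0.
Discriminant: 42² + 4·868183 = 1764 + 3472732 = 3474496; √3474496 = 1864.
q = (−42 + 1864)/2 = 911, and p = q + 42 = 953.
Check: 911 · 953 = 868183.

911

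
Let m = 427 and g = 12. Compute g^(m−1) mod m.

400

12^1 ≡ 12 (mod 427)
12^2 ≡ 12^2 = 144 ≡ 144 (mod 427)
12^4 ≡ 144^2 = 20736 ≡ 240 (mod 427)
12^8 ≡ 240^2 = 57600 ≡ 382 (mod 427)
12^16 ≡ 382^2 = 145924 ≡ 317 (mod 427)
12^32 ≡ 317^2 = 100489 ≡ 144 (mod 427)
12^64 ≡ 144^2 = 20736 ≡ 240 (mod 427)
12^128 ≡ 240^2 = 57600 ≡ 382 (mod 427)
12^256 ≡ 382^2 = 145924 ≡ 317 (mod 427)
426 = 256 + 128 + 32 + 8 + 2 in binary powers of 2.
So 12^426 ≡ 317 · 382 · 144 · 382 · 144 ≡ 400 (mod 427).
Since 400 ≠ 1, base 12 is a Fermat witness: 427 is composite.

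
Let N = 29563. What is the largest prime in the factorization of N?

47

29563 = 17 · 1739
1739 = 37 · 47
47 is prime.
So 29563 = 17 · 37 · 47; the largest prime factor is 47.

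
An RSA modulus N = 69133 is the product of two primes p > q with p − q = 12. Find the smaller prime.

Since p = q + 12, we have 69133 = q(q + 12), so q² + 12q − 69133 = 0.
Discriminant: 12² + 4·69133 = 144 + 276532 = 276676; √276676 = 526.
q = (−12 + 526)/2 = 257, and p = q + 12 = 269.
Check: 257 · 269 = 69133.

257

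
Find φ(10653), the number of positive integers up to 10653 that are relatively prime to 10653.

Factor: 10653 = 3 · 53 · 67.
φ(10653) = (3−1) · (53−1) · (67−1) = 2 · 52 · 66 = 6864.

6864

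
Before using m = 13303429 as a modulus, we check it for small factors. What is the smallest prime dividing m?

13303429 is odd.
Digit sum 25, not divisible by 3.
Ends in 9: not divisible by 5.
7: 13303429 = 7·1900489 + 6
11: 13303429 = 11·1209402 + 7
13: 13303429 = 13·1023340 + 9
17: 13303429 = 17·782554 + 11
19: 13303429 = 19·700180 + 9
23: 13303429 = 23·578409 + 22
29: 13303429 = 29·458738 + 27
31: 13303429 = 31·429142 + 27
37: 13303429 = 37·359552 + 5
41: 13303429 = 41·324473 + 36
43: 13303429 = 43·309382 + 3
47: 13303429 = 47·283051 + 32
53: 13303429 = 53·251008 + 5
59: 13303429 = 59·225481 + 50
61: 13303429 = 61·218089

61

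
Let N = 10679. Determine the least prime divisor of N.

10679 is odd.
Digit sum 23, not divisible by 3.
Ends in 9: not divisible by 5.
7: 10679 = 7·1525 + 4
11: 10679 = 11·970 + 9
13: 10679 = 13·821 + 6
17: 10679 = 17·628 + 3
19: 10679 = 19·562 + 1
23: 10679 = 23·464 + 7
29: 10679 = 29·368 + 7
31: 10679 = 31·344 + 15
37: 10679 = 37·288 + 23
41: 10679 = 41·260 + 19
43: 10679 = 43·248 + 15
47: 10679 = 47·227 + 10
53: 10679 = 53·201 + 26
59: 10679 = 59·181

59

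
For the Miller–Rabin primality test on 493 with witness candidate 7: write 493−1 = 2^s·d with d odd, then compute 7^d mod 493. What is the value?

493 − 1 = 492 = 2^2 · 123, so d = 123.
7^1 ≡ 7 (mod 493)
7^2 ≡ 7^2 = 49 ≡ 49 (mod 493)
7^4 ≡ 49^2 = 2401 ≡ 429 (mod 493)
7^8 ≡ 429^2 = 184041 ≡ 152 (mod 493)
7^16 ≡ 152^2 = 23104 ≡ 426 (mod 493)
7^32 ≡ 426^2 = 181476 ≡ 52 (mod 493)
7^64 ≡ 52^2 = 2704 ≡ 239 (mod 493)
123 = 64 + 32 + 16 + 8 + 2 + 1 in binary powers of 2.
So 7^123 ≡ 239 · 52 · 426 · 152 · 49 · 7 ≡ 371 (mod 493).
Squaring chain: 371 → 94; never reaches −1, so base 7 is a Miller–Rabin witness that 493 is composite.

371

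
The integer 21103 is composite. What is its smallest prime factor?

21103 is odd.
Digit sum 7, not divisible by 3.
Ends in 3: not divisible by 5.
7: 21103 = 7·3014 + 5
11: 21103 = 11·1918 + 5
13: 21103 = 13·1623 + 4
17: 21103 = 17·1241 + 6
19: 21103 = 19·1110 + 13
23: 21103 = 23·917 + 12
29: 21103 = 29·727 + 20
31: 21103 = 31·680 + 23
37: 21103 = 37·570 + 13
41: 21103 = 41·514 + 29
43: 21103 = 43·490 + 33
47: 21103 = 47·449

47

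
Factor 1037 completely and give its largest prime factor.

61

1037 = 17 · 61
61 is prime.
So 1037 = 17 · 61; the largest prime factor is 61.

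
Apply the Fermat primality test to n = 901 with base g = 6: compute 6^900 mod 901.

208

6^1 ≡ 6 (mod 901)
6^2 ≡ 6^2 = 36 ≡ 36 (mod 901)
6^4 ≡ 36^2 = 1296 ≡ 395 (mod 901)
6^8 ≡ 395^2 = 156025 ≡ 152 (mod 901)
6^16 ≡ 152^2 = 23104 ≡ 579 (mod 901)
6^32 ≡ 579^2 = 335241 ≡ 69 (mod 901)
6^64 ≡ 69^2 = 4761 ≡ 256 (mod 901)
6^128 ≡ 256^2 = 65536 ≡ 664 (mod 901)
6^256 ≡ 664^2 = 440896 ≡ 307 (mod 901)
6^512 ≡ 307^2 = 94249 ≡ 545 (mod 901)
900 = 512 + 256 + 128 + 4 in binary powers of 2.
So 6^900 ≡ 545 · 307 · 664 · 395 ≡ 208 (mod 901).
Since 208 ≠ 1, base 6 is a Fermat witness: 901 is composite.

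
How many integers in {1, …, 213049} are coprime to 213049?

Factor: 213049 = 23 · 59 · 157.
φ(213049) = (23−1) · (59−1) · (157−1) = 22 · 58 · 156 = 199056.

199056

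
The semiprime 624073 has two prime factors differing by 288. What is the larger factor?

Since p = q + 288, we have 624073 = q(q + 288), so q² + 288q − 624073 = 0.
Discriminant: 288² + 4·624073 = 82944 + 2496292 = 2579236; √2579236 = 1606.
q = (−288 + 1606)/2 = 659, and p = q + 288 = 947.
Check: 659 · 947 = 624073.

947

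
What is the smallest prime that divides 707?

7

707 is odd.
Digit sum 14, not divisible by 3.
Ends in 7: not divisible by 5.
7: 707 = 7·101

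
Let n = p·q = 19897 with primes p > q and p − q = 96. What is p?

197

Since p = q + 96, we have 19897 = q(q + 96), so q² + 96q − 19897 = 0.
Discriminant: 96² + 4·19897 = 9216 + 79588 = 88804; √88804 = 298.
q = (−96 + 298)/2 = 101, and p = q + 96 = 197.
Check: 101 · 197 = 19897.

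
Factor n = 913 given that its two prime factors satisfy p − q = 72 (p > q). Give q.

11

Since p = q + 72, we have 913 = q(q + 72), so q² + 72q − 913 = 0.
Discriminant: 72² + 4·913 = 5184 + 3652 = 8836; √8836 = 94.
q = (−72 + 94)/2 = 11, and p = q + 72 = 83.
Check: 11 · 83 = 913.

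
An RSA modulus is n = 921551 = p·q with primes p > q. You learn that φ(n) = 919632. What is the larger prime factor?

967

φ(n) = (p−1)(q−1) = n − (p+q) + 1, so p + q = 921551 − 919632 + 1 = 1920.
p and q are the roots of t² − 1920t + 921551 = 0.
Discriminant: 1920² − 4·921551 = 3686400 − 3686204 = 196; √196 = 14.
q = (1920 − 14)/2 = 953, p = (1920 + 14)/2 = 967.
Check: 953 · 967 = 921551.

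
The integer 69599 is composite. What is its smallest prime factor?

69599 is odd.
Digit sum 38, not divisible by 3.
Ends in 9: not divisible by 5.
7: 69599 = 7·9942 + 5
11: 69599 = 11·6327 + 2
13: 69599 = 13·5353 + 10
17: 69599 = 17·4094 + 1
19: 69599 = 19·3663 + 2
23: 69599 = 23·3026 + 1
29: 69599 = 29·2399 + 28
31: 69599 = 31·2245 + 4
37: 69599 = 37·1881 + 2
41: 69599 = 41·1697 + 22
43: 69599 = 43·1618 + 25
47: 69599 = 47·1480 + 39
53: 69599 = 53·1313 + 10
59: 69599 = 59·1179 + 38
61: 69599 = 61·1140 + 59
67: 69599 = 67·1038 + 53
71: 69599 = 71·980 + 19
73: 69599 = 73·953 + 30
79: 69599 = 79·881

79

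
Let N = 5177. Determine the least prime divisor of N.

31

5177 is odd.
Digit sum 20, not divisible by 3.
Ends in 7: not divisible by 5.
7: 5177 = 7·739 + 4
11: 5177 = 11·470 + 7
13: 5177 = 13·398 + 3
17: 5177 = 17·304 + 9
19: 5177 = 19·272 + 9
23: 5177 = 23·225 + 2
29: 5177 = 29·178 + 15
31: 5177 = 31·167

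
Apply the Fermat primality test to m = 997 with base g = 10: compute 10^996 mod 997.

10^1 ≡ 10 (mod 997)
10^2 ≡ 10^2 = 100 ≡ 100 (mod 997)
10^4 ≡ 100^2 = 10000 ≡ 30 (mod 997)
10^8 ≡ 30^2 = 900 ≡ 900 (mod 997)
10^16 ≡ 900^2 = 810000 ≡ 436 (mod 997)
10^32 ≡ 436^2 = 190096 ≡ 666 (mod 997)
10^64 ≡ 666^2 = 443556 ≡ 888 (mod 997)
10^128 ≡ 888^2 = 788544 ≡ 914 (mod 997)
10^256 ≡ 914^2 = 835396 ≡ 907 (mod 997)
10^512 ≡ 907^2 = 822649 ≡ 124 (mod 997)
996 = 512 + 256 + 128 + 64 + 32 + 4 in binary powers of 2.
So 10^996 ≡ 124 · 907 · 914 · 888 · 666 · 30 ≡ 1 (mod 997).
Since the result is 1, base 10 gives no evidence that 997 is composite.

1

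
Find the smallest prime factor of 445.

5

445 is odd.
Digit sum 13, not divisible by 3.
Ends in 5: divisible by 5.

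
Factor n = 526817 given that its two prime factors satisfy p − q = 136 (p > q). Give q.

661

Since p = q + 136, we have 526817 = q(q + 136), so q² + 136q − 526817 = 0.
Discriminant: 136² + 4·526817 = 18496 + 2107268 = 2125764; √2125764 = 1458.
q = (−136 + 1458)/2 = 661, and p = q + 136 = 797.
Check: 661 · 797 = 526817.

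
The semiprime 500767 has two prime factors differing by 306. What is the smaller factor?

Since p = q + 306, we have 500767 = q(q + 306), so q² + 306q − 500767 = 0.
Discriminant: 306² + 4·500767 = 93636 + 2003068 = 2096704; √2096704 = 1448.
q = (−306 + 1448)/2 = 571, and p = q + 306 = 877.
Check: 571 · 877 = 500767.

571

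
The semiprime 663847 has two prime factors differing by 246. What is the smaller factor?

Since p = q + 246, we have 663847 = q(q + 246), so q² + 246q − 663847 = 0.
Discriminant: 246² + 4·663847 = 60516 + 2655388 = 2715904; √2715904 = 1648.
q = (−246 + 1648)/2 = 701, and p = q + 246 = 947.
Check: 701 · 947 = 663847.

701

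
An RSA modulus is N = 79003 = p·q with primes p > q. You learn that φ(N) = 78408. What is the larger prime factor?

397

φ(n) = (p−1)(q−1) = n − (p+q) + 1, so p + q = 79003 − 78408 + 1 = 596.
p and q are the roots of t² − 596t + 79003 = 0.
Discriminant: 596² − 4·79003 = 355216 − 316012 = 39204; √39204 = 198.
q = (596 − 198)/2 = 199, p = (596 + 198)/2 = 397.
Check: 199 · 397 = 79003.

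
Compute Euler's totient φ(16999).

16720

Factor: 16999 = 89 · 191.
φ(16999) = (89−1) · (191−1) = 88 · 190 = 16720.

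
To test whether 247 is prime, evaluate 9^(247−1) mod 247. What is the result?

9^1 ≡ 9 (mod 247)
9^2 ≡ 9^2 = 81 ≡ 81 (mod 247)
9^4 ≡ 81^2 = 6561 ≡ 139 (mod 247)
9^8 ≡ 139^2 = 19321 ≡ 55 (mod 247)
9^16 ≡ 55^2 = 3025 ≡ 61 (mod 247)
9^32 ≡ 61^2 = 3721 ≡ 16 (mod 247)
9^64 ≡ 16^2 = 256 ≡ 9 (mod 247)
9^128 ≡ 9^2 = 81 ≡ 81 (mod 247)
246 = 128 + 64 + 32 + 16 + 4 + 2 in binary powers of 2.
So 9^246 ≡ 81 · 9 · 16 · 61 · 139 · 81 ≡ 235 (mod 247).
Since 235 ≠ 1, base 9 is a Fermat witness: 247 is composite.

235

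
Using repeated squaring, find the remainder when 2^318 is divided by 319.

212

2^1 ≡ 2 (mod 319)
2^2 ≡ 2^2 = 4 ≡ 4 (mod 319)
2^4 ≡ 4^2 = 16 ≡ 16 (mod 319)
2^8 ≡ 16^2 = 256 ≡ 256 (mod 319)
2^16 ≡ 256^2 = 65536 ≡ 141 (mod 319)
2^32 ≡ 141^2 = 19881 ≡ 103 (mod 319)
2^64 ≡ 103^2 = 10609 ≡ 82 (mod 319)
2^128 ≡ 82^2 = 6724 ≡ 25 (mod 319)
2^256 ≡ 25^2 = 625 ≡ 306 (mod 319)
318 = 256 + 32 + 16 + 8 + 4 + 2 in binary powers of 2.
So 2^318 ≡ 306 · 103 · 141 · 256 · 16 · 4 ≡ 212 (mod 319).
Since 212 ≠ 1, base 2 is a Fermat witness: 319 is composite.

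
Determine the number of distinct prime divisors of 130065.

130065 = 3 · 43355
43355 = 5 · 8671
8671 = 13 · 667
667 = 23 · 29
130065 = 3 · 5 · 13 · 23 · 29, which has 5 distinct prime factors.

5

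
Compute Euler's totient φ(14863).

Factor: 14863 = 89 · 167.
φ(14863) = (89−1) · (167−1) = 88 · 166 = 14608.

14608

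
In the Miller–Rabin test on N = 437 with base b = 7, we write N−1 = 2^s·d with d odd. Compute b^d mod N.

102

437 − 1 = 436 = 2^2 · 109, so d = 109.
7^1 ≡ 7 (mod 437)
7^2 ≡ 7^2 = 49 ≡ 49 (mod 437)
7^4 ≡ 49^2 = 2401 ≡ 216 (mod 437)
7^8 ≡ 216^2 = 46656 ≡ 334 (mod 437)
7^16 ≡ 334^2 = 111556 ≡ 121 (mod 437)
7^32 ≡ 121^2 = 14641 ≡ 220 (mod 437)
7^64 ≡ 220^2 = 48400 ≡ 330 (mod 437)
109 = 64 + 32 + 8 + 4 + 1 in binary powers of 2.
So 7^109 ≡ 330 · 220 · 334 · 216 · 7 ≡ 102 (mod 437).
Squaring chain: 102 → 353; never reaches −1, so base 7 is a Miller–Rabin witness that 437 is composite.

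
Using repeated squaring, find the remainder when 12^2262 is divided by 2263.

593

12^1 ≡ 12 (mod 2263)
12^2 ≡ 12^2 = 144 ≡ 144 (mod 2263)
12^4 ≡ 144^2 = 20736 ≡ 369 (mod 2263)
12^8 ≡ 369^2 = 136161 ≡ 381 (mod 2263)
12^16 ≡ 381^2 = 145161 ≡ 329 (mod 2263)
12^32 ≡ 329^2 = 108241 ≡ 1880 (mod 2263)
12^64 ≡ 1880^2 = 3534400 ≡ 1857 (mod 2263)
12^128 ≡ 1857^2 = 3448449 ≡ 1900 (mod 2263)
12^256 ≡ 1900^2 = 3610000 ≡ 515 (mod 2263)
12^512 ≡ 515^2 = 265225 ≡ 454 (mod 2263)
12^1024 ≡ 454^2 = 206116 ≡ 183 (mod 2263)
12^2048 ≡ 183^2 = 33489 ≡ 1807 (mod 2263)
2262 = 2048 + 128 + 64 + 16 + 4 + 2 in binary powers of 2.
So 12^2262 ≡ 1807 · 1900 · 1857 · 329 · 369 · 144 ≡ 593 (mod 2263).
Since 593 ≠ 1, base 12 is a Fermat witness: 2263 is composite.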